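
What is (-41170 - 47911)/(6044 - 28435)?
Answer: 89081/22391 ≈ 3.9784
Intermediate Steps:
(-41170 - 47911)/(6044 - 28435) = -89081/(-22391) = -89081*(-1/22391) = 89081/22391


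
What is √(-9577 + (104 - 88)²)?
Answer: I*√9321 ≈ 96.545*I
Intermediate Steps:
√(-9577 + (104 - 88)²) = √(-9577 + 16²) = √(-9577 + 256) = √(-9321) = I*√9321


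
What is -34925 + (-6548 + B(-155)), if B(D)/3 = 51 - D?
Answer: -40855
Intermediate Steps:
B(D) = 153 - 3*D (B(D) = 3*(51 - D) = 153 - 3*D)
-34925 + (-6548 + B(-155)) = -34925 + (-6548 + (153 - 3*(-155))) = -34925 + (-6548 + (153 + 465)) = -34925 + (-6548 + 618) = -34925 - 5930 = -40855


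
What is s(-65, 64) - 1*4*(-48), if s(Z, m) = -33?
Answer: 159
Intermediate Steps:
s(-65, 64) - 1*4*(-48) = -33 - 1*4*(-48) = -33 - 4*(-48) = -33 + 192 = 159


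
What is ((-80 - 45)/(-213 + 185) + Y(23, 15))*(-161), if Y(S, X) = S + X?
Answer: -27347/4 ≈ -6836.8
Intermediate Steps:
((-80 - 45)/(-213 + 185) + Y(23, 15))*(-161) = ((-80 - 45)/(-213 + 185) + (23 + 15))*(-161) = (-125/(-28) + 38)*(-161) = (-125*(-1/28) + 38)*(-161) = (125/28 + 38)*(-161) = (1189/28)*(-161) = -27347/4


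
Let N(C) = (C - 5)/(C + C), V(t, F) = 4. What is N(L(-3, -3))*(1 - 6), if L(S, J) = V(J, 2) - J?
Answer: -5/7 ≈ -0.71429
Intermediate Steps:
L(S, J) = 4 - J
N(C) = (-5 + C)/(2*C) (N(C) = (-5 + C)/((2*C)) = (-5 + C)*(1/(2*C)) = (-5 + C)/(2*C))
N(L(-3, -3))*(1 - 6) = ((-5 + (4 - 1*(-3)))/(2*(4 - 1*(-3))))*(1 - 6) = ((-5 + (4 + 3))/(2*(4 + 3)))*(-5) = ((½)*(-5 + 7)/7)*(-5) = ((½)*(⅐)*2)*(-5) = (⅐)*(-5) = -5/7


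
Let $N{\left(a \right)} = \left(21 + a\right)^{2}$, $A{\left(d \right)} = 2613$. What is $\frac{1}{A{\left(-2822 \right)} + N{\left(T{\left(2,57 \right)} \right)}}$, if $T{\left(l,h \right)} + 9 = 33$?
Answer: $\frac{1}{4638} \approx 0.00021561$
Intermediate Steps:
$T{\left(l,h \right)} = 24$ ($T{\left(l,h \right)} = -9 + 33 = 24$)
$\frac{1}{A{\left(-2822 \right)} + N{\left(T{\left(2,57 \right)} \right)}} = \frac{1}{2613 + \left(21 + 24\right)^{2}} = \frac{1}{2613 + 45^{2}} = \frac{1}{2613 + 2025} = \frac{1}{4638}$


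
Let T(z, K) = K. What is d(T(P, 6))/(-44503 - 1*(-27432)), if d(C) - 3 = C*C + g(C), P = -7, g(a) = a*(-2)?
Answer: -27/17071 ≈ -0.0015816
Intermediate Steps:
g(a) = -2*a
d(C) = 3 + C**2 - 2*C (d(C) = 3 + (C*C - 2*C) = 3 + (C**2 - 2*C) = 3 + C**2 - 2*C)
d(T(P, 6))/(-44503 - 1*(-27432)) = (3 + 6**2 - 2*6)/(-44503 - 1*(-27432)) = (3 + 36 - 12)/(-44503 + 27432) = 27/(-17071) = 27*(-1/17071) = -27/17071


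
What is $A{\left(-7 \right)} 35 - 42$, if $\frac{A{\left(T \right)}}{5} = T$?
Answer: $-1267$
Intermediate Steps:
$A{\left(T \right)} = 5 T$
$A{\left(-7 \right)} 35 - 42 = 5 \left(-7\right) 35 - 42 = \left(-35\right) 35 - 42 = -1225 - 42 = -1267$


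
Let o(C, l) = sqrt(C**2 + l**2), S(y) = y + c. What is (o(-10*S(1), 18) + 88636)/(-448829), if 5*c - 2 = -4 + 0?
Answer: -88636/448829 - 6*sqrt(10)/448829 ≈ -0.19753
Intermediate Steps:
c = -2/5 (c = 2/5 + (-4 + 0)/5 = 2/5 + (1/5)*(-4) = 2/5 - 4/5 = -2/5 ≈ -0.40000)
S(y) = -2/5 + y (S(y) = y - 2/5 = -2/5 + y)
(o(-10*S(1), 18) + 88636)/(-448829) = (sqrt((-10*(-2/5 + 1))**2 + 18**2) + 88636)/(-448829) = (sqrt((-10*3/5)**2 + 324) + 88636)*(-1/448829) = (sqrt((-6)**2 + 324) + 88636)*(-1/448829) = (sqrt(36 + 324) + 88636)*(-1/448829) = (sqrt(360) + 88636)*(-1/448829) = (6*sqrt(10) + 88636)*(-1/448829) = (88636 + 6*sqrt(10))*(-1/448829) = -88636/448829 - 6*sqrt(10)/448829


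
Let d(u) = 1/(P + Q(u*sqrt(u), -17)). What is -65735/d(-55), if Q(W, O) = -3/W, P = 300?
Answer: -19720500 + 39441*I*sqrt(55)/605 ≈ -1.9721e+7 + 483.47*I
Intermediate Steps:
d(u) = 1/(300 - 3/u**(3/2))
-65735/d(-55) = -65735*3*I*sqrt(55)*(-1 + 100*(-55)**(3/2))/3025 = -65735*3*I*sqrt(55)*(-1 + 100*(-55*I*sqrt(55)))/3025 = -65735*3*I*sqrt(55)*(-1 - 5500*I*sqrt(55))/3025 = -39441*I*sqrt(55)*(-1 - 5500*I*sqrt(55))/605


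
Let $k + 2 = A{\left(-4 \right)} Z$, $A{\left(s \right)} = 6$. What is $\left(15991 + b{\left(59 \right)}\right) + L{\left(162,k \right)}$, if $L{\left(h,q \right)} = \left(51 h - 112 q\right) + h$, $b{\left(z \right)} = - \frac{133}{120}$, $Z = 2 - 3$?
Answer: $\frac{3037187}{120} \approx 25310.0$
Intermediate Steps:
$Z = -1$ ($Z = 2 - 3 = -1$)
$b{\left(z \right)} = - \frac{133}{120}$ ($b{\left(z \right)} = \left(-133\right) \frac{1}{120} = - \frac{133}{120}$)
$k = -8$ ($k = -2 + 6 \left(-1\right) = -2 - 6 = -8$)
$L{\left(h,q \right)} = - 112 q + 52 h$ ($L{\left(h,q \right)} = \left(- 112 q + 51 h\right) + h = - 112 q + 52 h$)
$\left(15991 + b{\left(59 \right)}\right) + L{\left(162,k \right)} = \left(15991 - \frac{133}{120}\right) + \left(\left(-112\right) \left(-8\right) + 52 \cdot 162\right) = \frac{1918787}{120} + \left(896 + 8424\right) = \frac{1918787}{120} + 9320 = \frac{3037187}{120}$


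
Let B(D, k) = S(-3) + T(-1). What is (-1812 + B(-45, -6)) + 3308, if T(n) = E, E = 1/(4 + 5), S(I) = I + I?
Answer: 13411/9 ≈ 1490.1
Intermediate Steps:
S(I) = 2*I
E = ⅑ (E = 1/9 = ⅑ ≈ 0.11111)
T(n) = ⅑
B(D, k) = -53/9 (B(D, k) = 2*(-3) + ⅑ = -6 + ⅑ = -53/9)
(-1812 + B(-45, -6)) + 3308 = (-1812 - 53/9) + 3308 = -16361/9 + 3308 = 13411/9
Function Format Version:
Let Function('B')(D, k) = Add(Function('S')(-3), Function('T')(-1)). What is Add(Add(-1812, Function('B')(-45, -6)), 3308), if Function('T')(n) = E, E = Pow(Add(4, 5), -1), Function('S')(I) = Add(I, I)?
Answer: Rational(13411, 9) ≈ 1490.1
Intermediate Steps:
Function('S')(I) = Mul(2, I)
E = Rational(1, 9) (E = Pow(9, -1) = Rational(1, 9) ≈ 0.11111)
Function('T')(n) = Rational(1, 9)
Function('B')(D, k) = Rational(-53, 9) (Function('B')(D, k) = Add(Mul(2, -3), Rational(1, 9)) = Add(-6, Rational(1, 9)) = Rational(-53, 9))
Add(Add(-1812, Function('B')(-45, -6)), 3308) = Add(Add(-1812, Rational(-53, 9)), 3308) = Add(Rational(-16361, 9), 3308) = Rational(13411, 9)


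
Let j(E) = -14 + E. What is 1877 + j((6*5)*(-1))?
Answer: 1833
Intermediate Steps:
1877 + j((6*5)*(-1)) = 1877 + (-14 + (6*5)*(-1)) = 1877 + (-14 + 30*(-1)) = 1877 + (-14 - 30) = 1877 - 44 = 1833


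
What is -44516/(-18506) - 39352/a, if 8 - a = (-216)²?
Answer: 175301905/53954243 ≈ 3.2491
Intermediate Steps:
a = -46648 (a = 8 - 1*(-216)² = 8 - 1*46656 = 8 - 46656 = -46648)
-44516/(-18506) - 39352/a = -44516/(-18506) - 39352/(-46648) = -44516*(-1/18506) - 39352*(-1/46648) = 22258/9253 + 4919/5831 = 175301905/53954243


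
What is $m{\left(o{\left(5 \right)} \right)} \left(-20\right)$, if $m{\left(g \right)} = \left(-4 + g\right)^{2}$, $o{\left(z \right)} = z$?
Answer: $-20$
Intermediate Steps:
$m{\left(o{\left(5 \right)} \right)} \left(-20\right) = \left(-4 + 5\right)^{2} \left(-20\right) = 1^{2} \left(-20\right) = 1 \left(-20\right) = -20$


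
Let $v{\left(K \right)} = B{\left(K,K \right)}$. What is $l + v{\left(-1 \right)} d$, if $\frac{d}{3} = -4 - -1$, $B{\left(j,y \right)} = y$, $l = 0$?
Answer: $9$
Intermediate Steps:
$v{\left(K \right)} = K$
$d = -9$ ($d = 3 \left(-4 - -1\right) = 3 \left(-4 + 1\right) = 3 \left(-3\right) = -9$)
$l + v{\left(-1 \right)} d = 0 - -9 = 0 + 9 = 9$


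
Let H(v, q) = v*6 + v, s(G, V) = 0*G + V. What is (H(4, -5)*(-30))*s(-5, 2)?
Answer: -1680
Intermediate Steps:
s(G, V) = V (s(G, V) = 0 + V = V)
H(v, q) = 7*v (H(v, q) = 6*v + v = 7*v)
(H(4, -5)*(-30))*s(-5, 2) = ((7*4)*(-30))*2 = (28*(-30))*2 = -840*2 = -1680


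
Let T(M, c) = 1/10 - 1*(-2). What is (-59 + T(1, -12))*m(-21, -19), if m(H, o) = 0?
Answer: 0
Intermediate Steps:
T(M, c) = 21/10 (T(M, c) = 1/10 + 2 = 21/10)
(-59 + T(1, -12))*m(-21, -19) = (-59 + 21/10)*0 = -569/10*0 = 0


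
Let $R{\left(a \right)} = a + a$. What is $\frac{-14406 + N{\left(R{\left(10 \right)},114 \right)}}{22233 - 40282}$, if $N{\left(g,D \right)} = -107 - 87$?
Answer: $\frac{14600}{18049} \approx 0.80891$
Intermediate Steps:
$R{\left(a \right)} = 2 a$
$N{\left(g,D \right)} = -194$
$\frac{-14406 + N{\left(R{\left(10 \right)},114 \right)}}{22233 - 40282} = \frac{-14406 - 194}{22233 - 40282} = - \frac{14600}{-18049} = \left(-14600\right) \left(- \frac{1}{18049}\right) = \frac{14600}{18049}$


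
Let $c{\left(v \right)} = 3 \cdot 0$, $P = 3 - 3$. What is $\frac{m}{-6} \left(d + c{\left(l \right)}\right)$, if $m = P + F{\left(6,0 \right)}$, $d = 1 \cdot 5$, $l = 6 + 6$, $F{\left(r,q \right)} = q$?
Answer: $0$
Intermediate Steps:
$P = 0$
$l = 12$
$d = 5$
$c{\left(v \right)} = 0$
$m = 0$ ($m = 0 + 0 = 0$)
$\frac{m}{-6} \left(d + c{\left(l \right)}\right) = \frac{0}{-6} \left(5 + 0\right) = 0 \left(- \frac{1}{6}\right) 5 = 0 \cdot 5 = 0$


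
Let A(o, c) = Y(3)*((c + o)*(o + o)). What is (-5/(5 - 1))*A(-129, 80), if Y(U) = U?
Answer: -94815/2 ≈ -47408.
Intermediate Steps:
A(o, c) = 6*o*(c + o) (A(o, c) = 3*((c + o)*(o + o)) = 3*((c + o)*(2*o)) = 3*(2*o*(c + o)) = 6*o*(c + o))
(-5/(5 - 1))*A(-129, 80) = (-5/(5 - 1))*(6*(-129)*(80 - 129)) = (-5/4)*(6*(-129)*(-49)) = ((¼)*(-5))*37926 = -5/4*37926 = -94815/2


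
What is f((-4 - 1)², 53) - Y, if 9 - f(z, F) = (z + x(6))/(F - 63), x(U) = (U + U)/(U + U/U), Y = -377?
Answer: 27207/70 ≈ 388.67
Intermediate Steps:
x(U) = 2*U/(1 + U) (x(U) = (2*U)/(U + 1) = (2*U)/(1 + U) = 2*U/(1 + U))
f(z, F) = 9 - (12/7 + z)/(-63 + F) (f(z, F) = 9 - (z + 2*6/(1 + 6))/(F - 63) = 9 - (z + 2*6/7)/(-63 + F) = 9 - (z + 2*6*(⅐))/(-63 + F) = 9 - (z + 12/7)/(-63 + F) = 9 - (12/7 + z)/(-63 + F))
f((-4 - 1)², 53) - Y = (-3981/7 - (-4 - 1)² + 9*53)/(-63 + 53) - 1*(-377) = (-3981/7 - 1*(-5)² + 477)/(-10) + 377 = -(-3981/7 - 1*25 + 477)/10 + 377 = -(-3981/7 - 25 + 477)/10 + 377 = -⅒*(-817/7) + 377 = 817/70 + 377 = 27207/70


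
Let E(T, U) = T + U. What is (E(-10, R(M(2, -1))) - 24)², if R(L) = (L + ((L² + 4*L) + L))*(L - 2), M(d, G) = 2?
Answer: 1156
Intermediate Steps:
R(L) = (-2 + L)*(L² + 6*L) (R(L) = (L + (L² + 5*L))*(-2 + L) = (L² + 6*L)*(-2 + L) = (-2 + L)*(L² + 6*L))
(E(-10, R(M(2, -1))) - 24)² = ((-10 + 2*(-12 + 2² + 4*2)) - 24)² = ((-10 + 2*(-12 + 4 + 8)) - 24)² = ((-10 + 2*0) - 24)² = ((-10 + 0) - 24)² = (-10 - 24)² = (-34)² = 1156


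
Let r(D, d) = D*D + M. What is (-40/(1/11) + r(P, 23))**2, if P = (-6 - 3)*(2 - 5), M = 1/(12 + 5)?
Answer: 24147396/289 ≈ 83555.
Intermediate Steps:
M = 1/17 ≈ 0.058824
P = 27 (P = -9*(-3) = 27)
r(D, d) = 1/17 + D**2 (r(D, d) = D*D + 1/17 = D**2 + 1/17 = 1/17 + D**2)
(-40/(1/11) + r(P, 23))**2 = (-40/(1/11) + (1/17 + 27**2))**2 = (-40/1/11 + (1/17 + 729))**2 = (-40*11 + 12394/17)**2 = (-440 + 12394/17)**2 = (4914/17)**2 = 24147396/289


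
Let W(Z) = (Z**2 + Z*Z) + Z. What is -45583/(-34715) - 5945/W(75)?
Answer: 12393872/15725895 ≈ 0.78812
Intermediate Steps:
W(Z) = Z + 2*Z**2 (W(Z) = (Z**2 + Z**2) + Z = 2*Z**2 + Z = Z + 2*Z**2)
-45583/(-34715) - 5945/W(75) = -45583/(-34715) - 5945*1/(75*(1 + 2*75)) = -45583*(-1/34715) - 5945*1/(75*(1 + 150)) = 45583/34715 - 5945/(75*151) = 45583/34715 - 5945/11325 = 45583/34715 - 5945*1/11325 = 45583/34715 - 1189/2265 = 12393872/15725895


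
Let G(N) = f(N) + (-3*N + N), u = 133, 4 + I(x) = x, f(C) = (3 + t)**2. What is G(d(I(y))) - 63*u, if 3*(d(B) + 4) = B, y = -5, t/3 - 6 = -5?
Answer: -8329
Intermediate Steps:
t = 3 (t = 18 + 3*(-5) = 18 - 15 = 3)
f(C) = 36 (f(C) = (3 + 3)**2 = 6**2 = 36)
I(x) = -4 + x
d(B) = -4 + B/3
G(N) = 36 - 2*N (G(N) = 36 + (-3*N + N) = 36 - 2*N)
G(d(I(y))) - 63*u = (36 - 2*(-4 + (-4 - 5)/3)) - 63*133 = (36 - 2*(-4 + (1/3)*(-9))) - 8379 = (36 - 2*(-4 - 3)) - 8379 = (36 - 2*(-7)) - 8379 = (36 + 14) - 8379 = 50 - 8379 = -8329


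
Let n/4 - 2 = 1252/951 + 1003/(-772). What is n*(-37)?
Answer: -54798295/183543 ≈ -298.56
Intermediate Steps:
n = 1481035/183543 (n = 8 + 4*(1252/951 + 1003/(-772)) = 8 + 4*(1252*(1/951) + 1003*(-1/772)) = 8 + 4*(1252/951 - 1003/772) = 8 + 4*(12691/734172) = 8 + 12691/183543 = 1481035/183543 ≈ 8.0691)
n*(-37) = (1481035/183543)*(-37) = -54798295/183543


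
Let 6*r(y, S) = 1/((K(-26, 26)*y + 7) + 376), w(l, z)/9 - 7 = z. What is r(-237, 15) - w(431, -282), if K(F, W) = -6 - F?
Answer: 64701449/26142 ≈ 2475.0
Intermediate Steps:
w(l, z) = 63 + 9*z
r(y, S) = 1/(6*(383 + 20*y)) (r(y, S) = 1/(6*(((-6 - 1*(-26))*y + 7) + 376)) = 1/(6*(((-6 + 26)*y + 7) + 376)) = 1/(6*((20*y + 7) + 376)) = 1/(6*((7 + 20*y) + 376)) = 1/(6*(383 + 20*y)))
r(-237, 15) - w(431, -282) = 1/(6*(383 + 20*(-237))) - (63 + 9*(-282)) = 1/(6*(383 - 4740)) - (63 - 2538) = (⅙)/(-4357) - 1*(-2475) = (⅙)*(-1/4357) + 2475 = -1/26142 + 2475 = 64701449/26142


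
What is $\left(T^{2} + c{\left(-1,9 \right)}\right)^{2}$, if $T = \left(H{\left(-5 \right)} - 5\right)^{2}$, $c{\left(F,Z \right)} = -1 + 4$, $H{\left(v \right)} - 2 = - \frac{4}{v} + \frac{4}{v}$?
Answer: $7056$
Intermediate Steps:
$H{\left(v \right)} = 2$ ($H{\left(v \right)} = 2 + \left(- \frac{4}{v} + \frac{4}{v}\right) = 2 + 0 = 2$)
$c{\left(F,Z \right)} = 3$
$T = 9$ ($T = \left(2 - 5\right)^{2} = \left(-3\right)^{2} = 9$)
$\left(T^{2} + c{\left(-1,9 \right)}\right)^{2} = \left(9^{2} + 3\right)^{2} = \left(81 + 3\right)^{2} = 84^{2} = 7056$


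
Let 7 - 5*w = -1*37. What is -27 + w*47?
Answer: 1933/5 ≈ 386.60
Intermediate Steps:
w = 44/5 (w = 7/5 - (-1)*37/5 = 7/5 - 1/5*(-37) = 7/5 + 37/5 = 44/5 ≈ 8.8000)
-27 + w*47 = -27 + (44/5)*47 = -27 + 2068/5 = 1933/5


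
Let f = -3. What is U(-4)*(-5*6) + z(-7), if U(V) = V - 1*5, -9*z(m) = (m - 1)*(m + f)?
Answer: 2350/9 ≈ 261.11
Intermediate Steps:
z(m) = -(-1 + m)*(-3 + m)/9 (z(m) = -(m - 1)*(m - 3)/9 = -(-1 + m)*(-3 + m)/9)
U(V) = -5 + V (U(V) = V - 5 = -5 + V)
U(-4)*(-5*6) + z(-7) = (-5 - 4)*(-5*6) + (-1/3 - 1/9*(-7)**2 + (4/9)*(-7)) = -9*(-30) + (-1/3 - 1/9*49 - 28/9) = 270 + (-1/3 - 49/9 - 28/9) = 270 - 80/9 = 2350/9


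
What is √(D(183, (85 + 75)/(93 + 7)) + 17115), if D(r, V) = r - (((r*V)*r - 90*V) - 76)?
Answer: I*√901610/5 ≈ 189.91*I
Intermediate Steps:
D(r, V) = 76 + r + 90*V - V*r² (D(r, V) = r - (((V*r)*r - 90*V) - 76) = r - ((V*r² - 90*V) - 76) = r - ((-90*V + V*r²) - 76) = r - (-76 - 90*V + V*r²) = r + (76 + 90*V - V*r²) = 76 + r + 90*V - V*r²)
√(D(183, (85 + 75)/(93 + 7)) + 17115) = √((76 + 183 + 90*((85 + 75)/(93 + 7)) - 1*(85 + 75)/(93 + 7)*183²) + 17115) = √((76 + 183 + 90*(160/100) - 1*160/100*33489) + 17115) = √((76 + 183 + 90*(160*(1/100)) - 1*160*(1/100)*33489) + 17115) = √((76 + 183 + 90*(8/5) - 1*8/5*33489) + 17115) = √((76 + 183 + 144 - 267912/5) + 17115) = √(-265897/5 + 17115) = √(-180322/5) = I*√901610/5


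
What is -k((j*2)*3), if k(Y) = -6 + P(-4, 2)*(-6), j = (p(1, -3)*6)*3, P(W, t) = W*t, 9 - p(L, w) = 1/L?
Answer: -42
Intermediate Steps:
p(L, w) = 9 - 1/L
j = 144 (j = ((9 - 1/1)*6)*3 = ((9 - 1*1)*6)*3 = ((9 - 1)*6)*3 = (8*6)*3 = 48*3 = 144)
k(Y) = 42 (k(Y) = -6 - 4*2*(-6) = -6 - 8*(-6) = -6 + 48 = 42)
-k((j*2)*3) = -1*42 = -42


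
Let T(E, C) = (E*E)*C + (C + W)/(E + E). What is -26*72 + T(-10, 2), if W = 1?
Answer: -33443/20 ≈ -1672.2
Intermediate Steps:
T(E, C) = C*E² + (1 + C)/(2*E) (T(E, C) = (E*E)*C + (C + 1)/(E + E) = E²*C + (1 + C)/((2*E)) = C*E² + (1 + C)*(1/(2*E)) = C*E² + (1 + C)/(2*E))
-26*72 + T(-10, 2) = -26*72 + (½)*(1 + 2 + 2*2*(-10)³)/(-10) = -1872 + (½)*(-⅒)*(1 + 2 + 2*2*(-1000)) = -1872 + (½)*(-⅒)*(1 + 2 - 4000) = -1872 + (½)*(-⅒)*(-3997) = -1872 + 3997/20 = -33443/20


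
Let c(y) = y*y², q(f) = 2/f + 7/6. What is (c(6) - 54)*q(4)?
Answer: 270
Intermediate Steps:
q(f) = 7/6 + 2/f (q(f) = 2/f + 7*(⅙) = 2/f + 7/6 = 7/6 + 2/f)
c(y) = y³
(c(6) - 54)*q(4) = (6³ - 54)*(7/6 + 2/4) = (216 - 54)*(7/6 + 2*(¼)) = 162*(7/6 + ½) = 162*(5/3) = 270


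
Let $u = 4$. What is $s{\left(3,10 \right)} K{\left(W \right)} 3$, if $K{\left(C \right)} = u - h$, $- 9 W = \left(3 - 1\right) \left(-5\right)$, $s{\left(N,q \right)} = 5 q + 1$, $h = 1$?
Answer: $459$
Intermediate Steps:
$s{\left(N,q \right)} = 1 + 5 q$
$W = \frac{10}{9}$ ($W = - \frac{\left(3 - 1\right) \left(-5\right)}{9} = - \frac{2 \left(-5\right)}{9} = \left(- \frac{1}{9}\right) \left(-10\right) = \frac{10}{9} \approx 1.1111$)
$K{\left(C \right)} = 3$ ($K{\left(C \right)} = 4 - 1 = 3$)
$s{\left(3,10 \right)} K{\left(W \right)} 3 = \left(1 + 5 \cdot 10\right) 3 \cdot 3 = \left(1 + 50\right) 3 \cdot 3 = 51 \cdot 3 \cdot 3 = 153 \cdot 3 = 459$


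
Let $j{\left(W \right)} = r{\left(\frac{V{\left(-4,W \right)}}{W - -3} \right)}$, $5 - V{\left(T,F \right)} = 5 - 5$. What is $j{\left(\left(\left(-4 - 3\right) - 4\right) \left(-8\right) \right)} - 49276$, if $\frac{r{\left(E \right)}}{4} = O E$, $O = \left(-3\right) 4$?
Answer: $- \frac{4484356}{91} \approx -49279.0$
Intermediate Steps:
$V{\left(T,F \right)} = 5$ ($V{\left(T,F \right)} = 5 - \left(5 - 5\right) = 5 - 0 = 5 + 0 = 5$)
$O = -12$
$r{\left(E \right)} = - 48 E$ ($r{\left(E \right)} = 4 \left(- 12 E\right) = - 48 E$)
$j{\left(W \right)} = - \frac{240}{3 + W}$ ($j{\left(W \right)} = - 48 \frac{5}{W - -3} = - 48 \frac{5}{W + 3} = - 48 \frac{5}{3 + W} = - \frac{240}{3 + W}$)
$j{\left(\left(\left(-4 - 3\right) - 4\right) \left(-8\right) \right)} - 49276 = - \frac{240}{3 + \left(\left(-4 - 3\right) - 4\right) \left(-8\right)} - 49276 = - \frac{240}{3 + \left(-7 - 4\right) \left(-8\right)} - 49276 = - \frac{240}{3 - -88} - 49276 = - \frac{240}{3 + 88} - 49276 = - \frac{240}{91} - 49276 = - \frac{4484356}{91}$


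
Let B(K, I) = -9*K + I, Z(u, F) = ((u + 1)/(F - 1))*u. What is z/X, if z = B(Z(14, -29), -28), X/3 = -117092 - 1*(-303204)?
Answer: 35/558336 ≈ 6.2686e-5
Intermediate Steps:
Z(u, F) = u*(1 + u)/(-1 + F) (Z(u, F) = ((1 + u)/(-1 + F))*u = u*(1 + u)/(-1 + F))
B(K, I) = I - 9*K
X = 558336 (X = 3*(-117092 - 1*(-303204)) = 3*(-117092 + 303204) = 3*186112 = 558336)
z = 35 (z = -28 - 126*(1 + 14)/(-1 - 29) = -28 - 126*15/(-30) = -28 - 126*(-1)*15/30 = -28 - 9*(-7) = -28 + 63 = 35)
z/X = 35/558336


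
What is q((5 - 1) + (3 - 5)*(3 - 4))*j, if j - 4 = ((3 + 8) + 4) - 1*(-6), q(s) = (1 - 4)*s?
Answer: -450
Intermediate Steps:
q(s) = -3*s
j = 25 (j = 4 + (((3 + 8) + 4) - 1*(-6)) = 4 + ((11 + 4) + 6) = 4 + (15 + 6) = 4 + 21 = 25)
q((5 - 1) + (3 - 5)*(3 - 4))*j = -3*((5 - 1) + (3 - 5)*(3 - 4))*25 = -3*(4 - 2*(-1))*25 = -3*(4 + 2)*25 = -3*6*25 = -18*25 = -450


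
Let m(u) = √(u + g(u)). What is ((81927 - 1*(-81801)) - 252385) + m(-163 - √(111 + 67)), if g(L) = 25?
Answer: -88657 + I*√(138 + √178) ≈ -88657.0 + 12.302*I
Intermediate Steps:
m(u) = √(25 + u) (m(u) = √(u + 25) = √(25 + u))
((81927 - 1*(-81801)) - 252385) + m(-163 - √(111 + 67)) = ((81927 - 1*(-81801)) - 252385) + √(25 + (-163 - √(111 + 67))) = ((81927 + 81801) - 252385) + √(25 + (-163 - √178)) = (163728 - 252385) + √(-138 - √178) = -88657 + √(-138 - √178)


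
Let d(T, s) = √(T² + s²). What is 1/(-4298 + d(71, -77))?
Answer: -2149/9230917 - √10970/18461834 ≈ -0.00023848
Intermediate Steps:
1/(-4298 + d(71, -77)) = 1/(-4298 + √(71² + (-77)²)) = 1/(-4298 + √(5041 + 5929)) = 1/(-4298 + √10970)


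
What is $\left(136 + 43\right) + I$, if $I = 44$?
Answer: $223$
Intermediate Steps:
$\left(136 + 43\right) + I = \left(136 + 43\right) + 44 = 179 + 44 = 223$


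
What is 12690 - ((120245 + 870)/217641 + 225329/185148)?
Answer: 170427394845337/13431931956 ≈ 12688.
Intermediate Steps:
12690 - ((120245 + 870)/217641 + 225329/185148) = 12690 - (121115*(1/217641) + 225329*(1/185148)) = 12690 - (121115/217641 + 225329/185148) = 12690 - 1*23821676303/13431931956 = 12690 - 23821676303/13431931956 = 170427394845337/13431931956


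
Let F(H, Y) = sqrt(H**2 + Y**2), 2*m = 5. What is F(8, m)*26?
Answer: 13*sqrt(281) ≈ 217.92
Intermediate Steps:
m = 5/2 (m = (1/2)*5 = 5/2 ≈ 2.5000)
F(8, m)*26 = sqrt(8**2 + (5/2)**2)*26 = sqrt(64 + 25/4)*26 = sqrt(281/4)*26 = (sqrt(281)/2)*26 = 13*sqrt(281)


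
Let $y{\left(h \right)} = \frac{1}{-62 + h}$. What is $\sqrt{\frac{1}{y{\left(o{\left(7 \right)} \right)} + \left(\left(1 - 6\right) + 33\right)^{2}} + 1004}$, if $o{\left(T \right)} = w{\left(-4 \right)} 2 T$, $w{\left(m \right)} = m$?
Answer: $\frac{\sqrt{954725464198}}{30837} \approx 31.686$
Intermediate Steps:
$o{\left(T \right)} = - 8 T$ ($o{\left(T \right)} = \left(-4\right) 2 T = - 8 T$)
$\sqrt{\frac{1}{y{\left(o{\left(7 \right)} \right)} + \left(\left(1 - 6\right) + 33\right)^{2}} + 1004} = \sqrt{\frac{1}{\frac{1}{-62 - 56} + \left(\left(1 - 6\right) + 33\right)^{2}} + 1004} = \sqrt{\frac{1}{\frac{1}{-62 - 56} + \left(-5 + 33\right)^{2}} + 1004} = \sqrt{\frac{1}{\frac{1}{-118} + 28^{2}} + 1004} = \sqrt{\frac{1}{- \frac{1}{118} + 784} + 1004} = \sqrt{\frac{1}{\frac{92511}{118}} + 1004} = \sqrt{\frac{118}{92511} + 1004} = \sqrt{\frac{92881162}{92511}} = \frac{\sqrt{954725464198}}{30837}$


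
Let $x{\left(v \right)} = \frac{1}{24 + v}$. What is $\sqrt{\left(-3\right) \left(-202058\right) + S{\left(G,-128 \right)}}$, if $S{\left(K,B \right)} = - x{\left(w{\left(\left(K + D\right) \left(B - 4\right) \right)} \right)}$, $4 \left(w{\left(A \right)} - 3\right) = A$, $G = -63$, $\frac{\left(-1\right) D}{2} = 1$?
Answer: $\frac{\sqrt{714919190361}}{1086} \approx 778.57$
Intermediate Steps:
$D = -2$ ($D = \left(-2\right) 1 = -2$)
$w{\left(A \right)} = 3 + \frac{A}{4}$
$S{\left(K,B \right)} = - \frac{1}{27 + \frac{\left(-4 + B\right) \left(-2 + K\right)}{4}}$ ($S{\left(K,B \right)} = - \frac{1}{24 + \left(3 + \frac{\left(K - 2\right) \left(B - 4\right)}{4}\right)} = - \frac{1}{24 + \left(3 + \frac{\left(-2 + K\right) \left(-4 + B\right)}{4}\right)} = - \frac{1}{24 + \left(3 + \frac{\left(-4 + B\right) \left(-2 + K\right)}{4}\right)} = - \frac{1}{27 + \frac{\left(-4 + B\right) \left(-2 + K\right)}{4}}$)
$\sqrt{\left(-3\right) \left(-202058\right) + S{\left(G,-128 \right)}} = \sqrt{\left(-3\right) \left(-202058\right) - \frac{4}{116 - -252 - -256 - -8064}} = \sqrt{606174 - \frac{4}{116 + 252 + 256 + 8064}} = \sqrt{606174 - \frac{4}{8688}} = \sqrt{606174 - \frac{1}{2172}} = \sqrt{\frac{1316609927}{2172}} = \frac{\sqrt{714919190361}}{1086}$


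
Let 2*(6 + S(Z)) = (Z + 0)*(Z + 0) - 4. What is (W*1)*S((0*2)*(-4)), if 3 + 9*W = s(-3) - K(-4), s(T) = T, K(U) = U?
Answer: 16/9 ≈ 1.7778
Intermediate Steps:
S(Z) = -8 + Z²/2 (S(Z) = -6 + ((Z + 0)*(Z + 0) - 4)/2 = -6 + (Z*Z - 4)/2 = -6 + (Z² - 4)/2 = -6 + (-4 + Z²)/2 = -6 + (-2 + Z²/2) = -8 + Z²/2)
W = -2/9 (W = -⅓ + (-3 - 1*(-4))/9 = -⅓ + (-3 + 4)/9 = -⅓ + (⅑)*1 = -⅓ + ⅑ = -2/9 ≈ -0.22222)
(W*1)*S((0*2)*(-4)) = (-2/9*1)*(-8 + ((0*2)*(-4))²/2) = -2*(-8 + (0*(-4))²/2)/9 = -2*(-8 + (½)*0²)/9 = -2*(-8 + (½)*0)/9 = -2*(-8 + 0)/9 = -2/9*(-8) = 16/9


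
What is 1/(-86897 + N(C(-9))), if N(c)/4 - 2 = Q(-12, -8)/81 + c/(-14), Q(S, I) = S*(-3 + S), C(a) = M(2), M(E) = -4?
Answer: -63/5473375 ≈ -1.1510e-5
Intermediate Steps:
C(a) = -4
N(c) = 152/9 - 2*c/7 (N(c) = 8 + 4*(-12*(-3 - 12)/81 + c/(-14)) = 8 + 4*(-12*(-15)*(1/81) + c*(-1/14)) = 8 + 4*(180*(1/81) - c/14) = 8 + 4*(20/9 - c/14) = 8 + (80/9 - 2*c/7) = 152/9 - 2*c/7)
1/(-86897 + N(C(-9))) = 1/(-86897 + (152/9 - 2/7*(-4))) = 1/(-86897 + (152/9 + 8/7)) = 1/(-86897 + 1136/63) = 1/(-5473375/63) = -63/5473375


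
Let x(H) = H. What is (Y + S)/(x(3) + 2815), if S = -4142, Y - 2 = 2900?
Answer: -620/1409 ≈ -0.44003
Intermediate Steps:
Y = 2902 (Y = 2 + 2900 = 2902)
(Y + S)/(x(3) + 2815) = (2902 - 4142)/(3 + 2815) = -1240/2818 = -1240*1/2818 = -620/1409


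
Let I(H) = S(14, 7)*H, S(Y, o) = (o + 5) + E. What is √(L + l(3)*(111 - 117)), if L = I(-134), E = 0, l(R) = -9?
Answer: I*√1554 ≈ 39.421*I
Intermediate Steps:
S(Y, o) = 5 + o (S(Y, o) = (o + 5) + 0 = (5 + o) + 0 = 5 + o)
I(H) = 12*H (I(H) = (5 + 7)*H = 12*H)
L = -1608 (L = 12*(-134) = -1608)
√(L + l(3)*(111 - 117)) = √(-1608 - 9*(111 - 117)) = √(-1608 - 9*(-6)) = √(-1608 + 54) = √(-1554) = I*√1554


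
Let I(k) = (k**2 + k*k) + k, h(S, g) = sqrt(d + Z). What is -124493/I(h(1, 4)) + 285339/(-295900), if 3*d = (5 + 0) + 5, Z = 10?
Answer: -221069670423/46456300 + 373479*sqrt(30)/3140 ≈ -4107.2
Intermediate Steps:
d = 10/3 (d = ((5 + 0) + 5)/3 = (5 + 5)/3 = (1/3)*10 = 10/3 ≈ 3.3333)
h(S, g) = 2*sqrt(30)/3 (h(S, g) = sqrt(10/3 + 10) = sqrt(40/3) = 2*sqrt(30)/3)
I(k) = k + 2*k**2 (I(k) = (k**2 + k**2) + k = 2*k**2 + k = k + 2*k**2)
-124493/I(h(1, 4)) + 285339/(-295900) = -124493*sqrt(30)/(20*(1 + 2*(2*sqrt(30)/3))) + 285339/(-295900) = -124493*sqrt(30)/(20*(1 + 4*sqrt(30)/3)) + 285339*(-1/295900) = -124493*sqrt(30)/(20*(1 + 4*sqrt(30)/3)) - 285339/295900 = -285339/295900 - 124493*sqrt(30)/(20*(1 + 4*sqrt(30)/3))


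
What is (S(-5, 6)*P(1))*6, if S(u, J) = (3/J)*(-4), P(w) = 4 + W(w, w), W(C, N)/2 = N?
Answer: -72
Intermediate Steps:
W(C, N) = 2*N
P(w) = 4 + 2*w
S(u, J) = -12/J
(S(-5, 6)*P(1))*6 = ((-12/6)*(4 + 2*1))*6 = ((-12*⅙)*(4 + 2))*6 = -2*6*6 = -12*6 = -72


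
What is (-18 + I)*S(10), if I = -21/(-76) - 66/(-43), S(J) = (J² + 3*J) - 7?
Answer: -6507315/3268 ≈ -1991.2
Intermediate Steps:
S(J) = -7 + J² + 3*J
I = 5919/3268 (I = -21*(-1/76) - 66*(-1/43) = 21/76 + 66/43 = 5919/3268 ≈ 1.8112)
(-18 + I)*S(10) = (-18 + 5919/3268)*(-7 + 10² + 3*10) = -52905*(-7 + 100 + 30)/3268 = -52905/3268*123 = -6507315/3268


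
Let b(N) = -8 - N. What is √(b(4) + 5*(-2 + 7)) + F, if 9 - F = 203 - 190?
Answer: -4 + √13 ≈ -0.39445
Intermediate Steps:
F = -4 (F = 9 - (203 - 190) = 9 - 1*13 = 9 - 13 = -4)
√(b(4) + 5*(-2 + 7)) + F = √((-8 - 1*4) + 5*(-2 + 7)) - 4 = √((-8 - 4) + 5*5) - 4 = √(-12 + 25) - 4 = √13 - 4 = -4 + √13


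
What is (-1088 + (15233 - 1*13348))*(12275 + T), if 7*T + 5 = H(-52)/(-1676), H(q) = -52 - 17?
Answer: 114769585233/11732 ≈ 9.7826e+6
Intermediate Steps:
H(q) = -69
T = -8311/11732 (T = -5/7 + (-69/(-1676))/7 = -5/7 + (-69*(-1/1676))/7 = -5/7 + (⅐)*(69/1676) = -5/7 + 69/11732 = -8311/11732 ≈ -0.70840)
(-1088 + (15233 - 1*13348))*(12275 + T) = (-1088 + (15233 - 1*13348))*(12275 - 8311/11732) = (-1088 + (15233 - 13348))*(144001989/11732) = (-1088 + 1885)*(144001989/11732) = 797*(144001989/11732) = 114769585233/11732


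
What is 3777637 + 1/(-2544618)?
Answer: 9612643107665/2544618 ≈ 3.7776e+6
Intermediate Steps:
3777637 + 1/(-2544618) = 3777637 - 1/2544618 = 9612643107665/2544618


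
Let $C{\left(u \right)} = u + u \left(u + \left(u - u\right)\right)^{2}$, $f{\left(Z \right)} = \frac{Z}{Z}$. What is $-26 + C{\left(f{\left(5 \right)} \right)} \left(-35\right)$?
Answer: $-96$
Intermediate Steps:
$f{\left(Z \right)} = 1$
$C{\left(u \right)} = u + u^{3}$ ($C{\left(u \right)} = u + u \left(u + 0\right)^{2} = u + u u^{2} = u + u^{3}$)
$-26 + C{\left(f{\left(5 \right)} \right)} \left(-35\right) = -26 + \left(1 + 1^{3}\right) \left(-35\right) = -26 + \left(1 + 1\right) \left(-35\right) = -26 + 2 \left(-35\right) = -26 - 70 = -96$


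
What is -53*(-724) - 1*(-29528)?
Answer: 67900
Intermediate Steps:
-53*(-724) - 1*(-29528) = 38372 + 29528 = 67900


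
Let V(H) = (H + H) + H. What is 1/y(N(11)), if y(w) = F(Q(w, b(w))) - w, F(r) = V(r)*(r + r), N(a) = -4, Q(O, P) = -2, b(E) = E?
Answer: 1/28 ≈ 0.035714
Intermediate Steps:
V(H) = 3*H (V(H) = 2*H + H = 3*H)
F(r) = 6*r² (F(r) = (3*r)*(r + r) = (3*r)*(2*r) = 6*r²)
y(w) = 24 - w (y(w) = 6*(-2)² - w = 6*4 - w = 24 - w)
1/y(N(11)) = 1/(24 - 1*(-4)) = 1/(24 + 4) = 1/28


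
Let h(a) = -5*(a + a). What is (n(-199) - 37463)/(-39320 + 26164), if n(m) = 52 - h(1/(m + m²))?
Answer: 368517053/129593178 ≈ 2.8436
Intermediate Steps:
h(a) = -10*a
n(m) = 52 + 10/(m + m²) (n(m) = 52 - (-10)/(m + m²) = 52 + 10/(m + m²))
(n(-199) - 37463)/(-39320 + 26164) = (2*(5 + 26*(-199)*(1 - 199))/(-199*(1 - 199)) - 37463)/(-39320 + 26164) = (2*(-1/199)*(5 + 26*(-199)*(-198))/(-198) - 37463)/(-13156) = (2*(-1/199)*(-1/198)*(5 + 1024452) - 37463)*(-1/13156) = (2*(-1/199)*(-1/198)*1024457 - 37463)*(-1/13156) = (1024457/19701 - 37463)*(-1/13156) = -737034106/19701*(-1/13156) = 368517053/129593178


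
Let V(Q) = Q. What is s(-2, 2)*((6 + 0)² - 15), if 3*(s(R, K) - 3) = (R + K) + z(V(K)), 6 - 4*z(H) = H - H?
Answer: 147/2 ≈ 73.500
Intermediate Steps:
z(H) = 3/2 (z(H) = 3/2 - (H - H)/4 = 3/2 - ¼*0 = 3/2 + 0 = 3/2)
s(R, K) = 7/2 + K/3 + R/3 (s(R, K) = 3 + ((R + K) + 3/2)/3 = 3 + ((K + R) + 3/2)/3 = 3 + (3/2 + K + R)/3 = 3 + (½ + K/3 + R/3) = 7/2 + K/3 + R/3)
s(-2, 2)*((6 + 0)² - 15) = (7/2 + (⅓)*2 + (⅓)*(-2))*((6 + 0)² - 15) = (7/2 + ⅔ - ⅔)*(6² - 15) = 7*(36 - 15)/2 = (7/2)*21 = 147/2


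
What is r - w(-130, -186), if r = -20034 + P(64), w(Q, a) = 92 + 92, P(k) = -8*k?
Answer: -20730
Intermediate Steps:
w(Q, a) = 184
r = -20546 (r = -20034 - 8*64 = -20034 - 512 = -20546)
r - w(-130, -186) = -20546 - 1*184 = -20546 - 184 = -20730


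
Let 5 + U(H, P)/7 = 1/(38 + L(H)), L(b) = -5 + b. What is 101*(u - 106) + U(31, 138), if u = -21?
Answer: -823161/64 ≈ -12862.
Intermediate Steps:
U(H, P) = -35 + 7/(33 + H) (U(H, P) = -35 + 7/(38 + (-5 + H)) = -35 + 7/(33 + H))
101*(u - 106) + U(31, 138) = 101*(-21 - 106) + 7*(-164 - 5*31)/(33 + 31) = 101*(-127) + 7*(-164 - 155)/64 = -12827 + 7*(1/64)*(-319) = -12827 - 2233/64 = -823161/64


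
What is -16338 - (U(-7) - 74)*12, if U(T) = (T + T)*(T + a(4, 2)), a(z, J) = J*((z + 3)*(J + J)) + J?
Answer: -6882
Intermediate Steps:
a(z, J) = J + 2*J²*(3 + z) (a(z, J) = J*((3 + z)*(2*J)) + J = J*(2*J*(3 + z)) + J = 2*J²*(3 + z) + J = J + 2*J²*(3 + z))
U(T) = 2*T*(58 + T) (U(T) = (T + T)*(T + 2*(1 + 6*2 + 2*2*4)) = (2*T)*(T + 2*(1 + 12 + 16)) = (2*T)*(T + 2*29) = (2*T)*(T + 58) = (2*T)*(58 + T) = 2*T*(58 + T))
-16338 - (U(-7) - 74)*12 = -16338 - (2*(-7)*(58 - 7) - 74)*12 = -16338 - (2*(-7)*51 - 74)*12 = -16338 - (-714 - 74)*12 = -16338 - (-788)*12 = -16338 - 1*(-9456) = -16338 + 9456 = -6882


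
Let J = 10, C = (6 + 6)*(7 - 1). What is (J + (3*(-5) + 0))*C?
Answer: -360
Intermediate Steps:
C = 72 (C = 12*6 = 72)
(J + (3*(-5) + 0))*C = (10 + (3*(-5) + 0))*72 = (10 + (-15 + 0))*72 = (10 - 15)*72 = -5*72 = -360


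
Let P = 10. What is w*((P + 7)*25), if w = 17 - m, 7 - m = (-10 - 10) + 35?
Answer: 10625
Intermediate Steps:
m = -8 (m = 7 - ((-10 - 10) + 35) = 7 - (-20 + 35) = 7 - 1*15 = 7 - 15 = -8)
w = 25 (w = 17 - 1*(-8) = 17 + 8 = 25)
w*((P + 7)*25) = 25*((10 + 7)*25) = 25*(17*25) = 25*425 = 10625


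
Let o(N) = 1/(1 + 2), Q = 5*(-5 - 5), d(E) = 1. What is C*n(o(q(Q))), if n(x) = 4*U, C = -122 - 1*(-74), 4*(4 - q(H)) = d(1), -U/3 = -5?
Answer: -2880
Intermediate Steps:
U = 15 (U = -3*(-5) = 15)
Q = -50 (Q = 5*(-10) = -50)
q(H) = 15/4 (q(H) = 4 - 1/4*1 = 4 - 1/4 = 15/4)
o(N) = 1/3
C = -48 (C = -122 + 74 = -48)
n(x) = 60 (n(x) = 4*15 = 60)
C*n(o(q(Q))) = -48*60 = -2880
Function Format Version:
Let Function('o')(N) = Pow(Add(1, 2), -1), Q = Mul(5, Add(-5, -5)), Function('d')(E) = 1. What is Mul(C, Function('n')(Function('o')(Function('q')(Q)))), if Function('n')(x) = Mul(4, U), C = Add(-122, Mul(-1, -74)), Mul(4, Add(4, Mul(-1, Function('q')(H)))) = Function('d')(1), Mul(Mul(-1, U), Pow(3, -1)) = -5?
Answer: -2880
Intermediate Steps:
U = 15 (U = Mul(-3, -5) = 15)
Q = -50 (Q = Mul(5, -10) = -50)
Function('q')(H) = Rational(15, 4) (Function('q')(H) = Add(4, Mul(Rational(-1, 4), 1)) = Add(4, Rational(-1, 4)) = Rational(15, 4))
Function('o')(N) = Rational(1, 3) (Function('o')(N) = Pow(3, -1) = Rational(1, 3))
C = -48 (C = Add(-122, 74) = -48)
Function('n')(x) = 60 (Function('n')(x) = Mul(4, 15) = 60)
Mul(C, Function('n')(Function('o')(Function('q')(Q)))) = Mul(-48, 60) = -2880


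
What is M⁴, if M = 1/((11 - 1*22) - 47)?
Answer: 1/11316496 ≈ 8.8367e-8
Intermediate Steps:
M = -1/58 (M = 1/((11 - 22) - 47) = 1/(-11 - 47) = 1/(-58) = -1/58 ≈ -0.017241)
M⁴ = (-1/58)⁴ = 1/11316496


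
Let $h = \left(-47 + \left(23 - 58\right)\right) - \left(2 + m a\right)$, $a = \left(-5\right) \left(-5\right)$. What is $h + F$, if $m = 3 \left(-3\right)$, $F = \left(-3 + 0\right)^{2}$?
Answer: $150$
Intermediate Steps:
$a = 25$
$F = 9$ ($F = \left(-3\right)^{2} = 9$)
$m = -9$
$h = 141$ ($h = \left(-47 + \left(23 - 58\right)\right) - \left(2 - 225\right) = \left(-47 - 35\right) - -223 = -82 + 223 = 141$)
$h + F = 141 + 9 = 150$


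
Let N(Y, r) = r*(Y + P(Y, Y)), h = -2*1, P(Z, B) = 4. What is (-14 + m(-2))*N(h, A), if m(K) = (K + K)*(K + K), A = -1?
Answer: -4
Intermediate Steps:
h = -2
N(Y, r) = r*(4 + Y) (N(Y, r) = r*(Y + 4) = r*(4 + Y))
m(K) = 4*K² (m(K) = (2*K)*(2*K) = 4*K²)
(-14 + m(-2))*N(h, A) = (-14 + 4*(-2)²)*(-(4 - 2)) = (-14 + 4*4)*(-1*2) = (-14 + 16)*(-2) = 2*(-2) = -4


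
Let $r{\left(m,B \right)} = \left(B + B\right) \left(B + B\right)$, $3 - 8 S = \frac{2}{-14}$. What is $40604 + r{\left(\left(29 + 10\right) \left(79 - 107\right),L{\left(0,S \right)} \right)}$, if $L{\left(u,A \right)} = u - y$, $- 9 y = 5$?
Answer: $\frac{3289024}{81} \approx 40605.0$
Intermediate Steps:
$y = - \frac{5}{9}$ ($y = \left(- \frac{1}{9}\right) 5 = - \frac{5}{9} \approx -0.55556$)
$S = \frac{11}{28}$ ($S = \frac{3}{8} - \frac{2 \frac{1}{-14}}{8} = \frac{3}{8} - \frac{2 \left(- \frac{1}{14}\right)}{8} = \frac{3}{8} - - \frac{1}{56} = \frac{3}{8} + \frac{1}{56} = \frac{11}{28} \approx 0.39286$)
$L{\left(u,A \right)} = \frac{5}{9} + u$ ($L{\left(u,A \right)} = u - - \frac{5}{9} = u + \frac{5}{9} = \frac{5}{9} + u$)
$r{\left(m,B \right)} = 4 B^{2}$ ($r{\left(m,B \right)} = 2 B 2 B = 4 B^{2}$)
$40604 + r{\left(\left(29 + 10\right) \left(79 - 107\right),L{\left(0,S \right)} \right)} = 40604 + 4 \left(\frac{5}{9} + 0\right)^{2} = 40604 + 4 \left(\frac{5}{9}\right)^{2} = 40604 + 4 \cdot \frac{25}{81} = 40604 + \frac{100}{81} = \frac{3289024}{81}$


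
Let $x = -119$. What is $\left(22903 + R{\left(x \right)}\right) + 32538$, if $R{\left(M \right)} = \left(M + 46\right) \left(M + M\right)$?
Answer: $72815$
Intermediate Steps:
$R{\left(M \right)} = 2 M \left(46 + M\right)$ ($R{\left(M \right)} = \left(46 + M\right) 2 M = 2 M \left(46 + M\right)$)
$\left(22903 + R{\left(x \right)}\right) + 32538 = \left(22903 + 2 \left(-119\right) \left(46 - 119\right)\right) + 32538 = \left(22903 + 2 \left(-119\right) \left(-73\right)\right) + 32538 = \left(22903 + 17374\right) + 32538 = 40277 + 32538 = 72815$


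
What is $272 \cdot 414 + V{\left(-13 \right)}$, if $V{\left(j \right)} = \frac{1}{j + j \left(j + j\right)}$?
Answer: $\frac{36597601}{325} \approx 1.1261 \cdot 10^{5}$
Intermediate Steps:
$V{\left(j \right)} = \frac{1}{j + 2 j^{2}}$ ($V{\left(j \right)} = \frac{1}{j + j 2 j} = \frac{1}{j + 2 j^{2}}$)
$272 \cdot 414 + V{\left(-13 \right)} = 272 \cdot 414 + \frac{1}{\left(-13\right) \left(1 + 2 \left(-13\right)\right)} = 112608 - \frac{1}{13 \left(1 - 26\right)} = 112608 - \frac{1}{13 \left(-25\right)} = 112608 - - \frac{1}{325} = 112608 + \frac{1}{325} = \frac{36597601}{325}$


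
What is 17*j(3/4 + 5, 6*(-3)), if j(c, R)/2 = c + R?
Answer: -833/2 ≈ -416.50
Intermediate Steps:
j(c, R) = 2*R + 2*c (j(c, R) = 2*(c + R) = 2*(R + c) = 2*R + 2*c)
17*j(3/4 + 5, 6*(-3)) = 17*(2*(6*(-3)) + 2*(3/4 + 5)) = 17*(2*(-18) + 2*(3*(¼) + 5)) = 17*(-36 + 2*(¾ + 5)) = 17*(-36 + 2*(23/4)) = 17*(-36 + 23/2) = 17*(-49/2) = -833/2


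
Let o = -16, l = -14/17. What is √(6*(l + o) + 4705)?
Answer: √1330573/17 ≈ 67.853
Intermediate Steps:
l = -14/17 (l = -14*1/17 = -14/17 ≈ -0.82353)
√(6*(l + o) + 4705) = √(6*(-14/17 - 16) + 4705) = √(6*(-286/17) + 4705) = √(-1716/17 + 4705) = √(78269/17) = √1330573/17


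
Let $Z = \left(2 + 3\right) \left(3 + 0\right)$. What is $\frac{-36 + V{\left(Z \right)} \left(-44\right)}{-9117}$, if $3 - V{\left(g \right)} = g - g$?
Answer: $\frac{56}{3039} \approx 0.018427$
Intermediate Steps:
$Z = 15$ ($Z = 5 \cdot 3 = 15$)
$V{\left(g \right)} = 3$ ($V{\left(g \right)} = 3 - \left(g - g\right) = 3 - 0 = 3 + 0 = 3$)
$\frac{-36 + V{\left(Z \right)} \left(-44\right)}{-9117} = \frac{-36 + 3 \left(-44\right)}{-9117} = \left(-36 - 132\right) \left(- \frac{1}{9117}\right) = \left(-168\right) \left(- \frac{1}{9117}\right) = \frac{56}{3039}$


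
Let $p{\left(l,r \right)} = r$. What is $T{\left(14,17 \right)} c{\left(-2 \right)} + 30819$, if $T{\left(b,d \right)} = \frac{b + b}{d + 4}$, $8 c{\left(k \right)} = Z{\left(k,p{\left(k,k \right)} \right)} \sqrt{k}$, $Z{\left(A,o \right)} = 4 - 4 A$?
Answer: $30819 + 2 i \sqrt{2} \approx 30819.0 + 2.8284 i$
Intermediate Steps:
$c{\left(k \right)} = \frac{\sqrt{k} \left(4 - 4 k\right)}{8}$ ($c{\left(k \right)} = \frac{\left(4 - 4 k\right) \sqrt{k}}{8} = \frac{\sqrt{k} \left(4 - 4 k\right)}{8}$)
$T{\left(b,d \right)} = \frac{2 b}{4 + d}$
$T{\left(14,17 \right)} c{\left(-2 \right)} + 30819 = 2 \cdot 14 \frac{1}{4 + 17} \frac{\sqrt{-2} \left(1 - -2\right)}{2} + 30819 = 2 \cdot 14 \cdot \frac{1}{21} \frac{i \sqrt{2} \left(1 + 2\right)}{2} + 30819 = 2 \cdot 14 \cdot \frac{1}{21} \cdot \frac{1}{2} i \sqrt{2} \cdot 3 + 30819 = \frac{4 \frac{3 i \sqrt{2}}{2}}{3} + 30819 = 2 i \sqrt{2} + 30819 = 30819 + 2 i \sqrt{2}$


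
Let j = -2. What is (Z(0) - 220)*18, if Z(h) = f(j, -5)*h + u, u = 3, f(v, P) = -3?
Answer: -3906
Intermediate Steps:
Z(h) = 3 - 3*h (Z(h) = -3*h + 3 = 3 - 3*h)
(Z(0) - 220)*18 = ((3 - 3*0) - 220)*18 = ((3 + 0) - 220)*18 = (3 - 220)*18 = -217*18 = -3906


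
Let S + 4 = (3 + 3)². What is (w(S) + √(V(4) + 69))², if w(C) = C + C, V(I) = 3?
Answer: 4168 + 768*√2 ≈ 5254.1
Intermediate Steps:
S = 32 (S = -4 + (3 + 3)² = -4 + 6² = -4 + 36 = 32)
w(C) = 2*C
(w(S) + √(V(4) + 69))² = (2*32 + √(3 + 69))² = (64 + √72)² = (64 + 6*√2)²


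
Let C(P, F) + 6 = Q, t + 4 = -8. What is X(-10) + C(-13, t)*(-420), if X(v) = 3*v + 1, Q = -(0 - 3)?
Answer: 1231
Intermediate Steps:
t = -12 (t = -4 - 8 = -12)
Q = 3 (Q = -1*(-3) = 3)
X(v) = 1 + 3*v
C(P, F) = -3 (C(P, F) = -6 + 3 = -3)
X(-10) + C(-13, t)*(-420) = (1 + 3*(-10)) - 3*(-420) = (1 - 30) + 1260 = -29 + 1260 = 1231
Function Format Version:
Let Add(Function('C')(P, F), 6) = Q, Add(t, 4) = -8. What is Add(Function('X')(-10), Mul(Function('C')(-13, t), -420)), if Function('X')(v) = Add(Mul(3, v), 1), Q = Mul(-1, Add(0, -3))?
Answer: 1231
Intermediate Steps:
t = -12 (t = Add(-4, -8) = -12)
Q = 3 (Q = Mul(-1, -3) = 3)
Function('X')(v) = Add(1, Mul(3, v))
Function('C')(P, F) = -3 (Function('C')(P, F) = Add(-6, 3) = -3)
Add(Function('X')(-10), Mul(Function('C')(-13, t), -420)) = Add(Add(1, Mul(3, -10)), Mul(-3, -420)) = Add(Add(1, -30), 1260) = Add(-29, 1260) = 1231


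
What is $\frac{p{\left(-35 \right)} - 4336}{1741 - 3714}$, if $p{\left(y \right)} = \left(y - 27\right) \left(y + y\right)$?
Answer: $- \frac{4}{1973} \approx -0.0020274$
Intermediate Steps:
$p{\left(y \right)} = 2 y \left(-27 + y\right)$ ($p{\left(y \right)} = \left(-27 + y\right) 2 y = 2 y \left(-27 + y\right)$)
$\frac{p{\left(-35 \right)} - 4336}{1741 - 3714} = \frac{2 \left(-35\right) \left(-27 - 35\right) - 4336}{1741 - 3714} = \frac{2 \left(-35\right) \left(-62\right) - 4336}{-1973} = \left(4340 - 4336\right) \left(- \frac{1}{1973}\right) = 4 \left(- \frac{1}{1973}\right) = - \frac{4}{1973}$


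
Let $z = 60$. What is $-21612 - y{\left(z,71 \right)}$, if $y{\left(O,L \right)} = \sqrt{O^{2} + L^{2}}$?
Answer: $-21612 - \sqrt{8641} \approx -21705.0$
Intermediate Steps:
$y{\left(O,L \right)} = \sqrt{L^{2} + O^{2}}$
$-21612 - y{\left(z,71 \right)} = -21612 - \sqrt{71^{2} + 60^{2}} = -21612 - \sqrt{5041 + 3600} = -21612 - \sqrt{8641}$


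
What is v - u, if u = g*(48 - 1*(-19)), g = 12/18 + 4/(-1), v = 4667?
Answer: 14671/3 ≈ 4890.3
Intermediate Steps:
g = -10/3 (g = 12*(1/18) + 4*(-1) = 2/3 - 4 = -10/3 ≈ -3.3333)
u = -670/3 (u = -10*(48 - 1*(-19))/3 = -10*(48 + 19)/3 = -10/3*67 = -670/3 ≈ -223.33)
v - u = 4667 - 1*(-670/3) = 4667 + 670/3 = 14671/3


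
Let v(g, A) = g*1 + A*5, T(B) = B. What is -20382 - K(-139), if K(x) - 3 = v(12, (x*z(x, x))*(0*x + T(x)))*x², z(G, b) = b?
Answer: 259443971258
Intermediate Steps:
v(g, A) = g + 5*A
K(x) = 3 + x²*(12 + 5*x³) (K(x) = 3 + (12 + 5*((x*x)*(0*x + x)))*x² = 3 + (12 + 5*(x²*(0 + x)))*x² = 3 + (12 + 5*(x²*x))*x² = 3 + (12 + 5*x³)*x² = 3 + x²*(12 + 5*x³))
-20382 - K(-139) = -20382 - (3 + (-139)²*(12 + 5*(-139)³)) = -20382 - (3 + 19321*(12 + 5*(-2685619))) = -20382 - (3 + 19321*(12 - 13428095)) = -20382 - (3 + 19321*(-13428083)) = -20382 - (3 - 259443991643) = -20382 - 1*(-259443991640) = -20382 + 259443991640 = 259443971258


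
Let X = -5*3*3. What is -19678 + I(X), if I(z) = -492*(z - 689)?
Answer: 341450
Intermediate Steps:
X = -45 (X = -15*3 = -45)
I(z) = 338988 - 492*z (I(z) = -492*(-689 + z) = 338988 - 492*z)
-19678 + I(X) = -19678 + (338988 - 492*(-45)) = -19678 + (338988 + 22140) = -19678 + 361128 = 341450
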